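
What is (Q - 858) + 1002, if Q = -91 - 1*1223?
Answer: -1170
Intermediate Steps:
Q = -1314 (Q = -91 - 1223 = -1314)
(Q - 858) + 1002 = (-1314 - 858) + 1002 = -2172 + 1002 = -1170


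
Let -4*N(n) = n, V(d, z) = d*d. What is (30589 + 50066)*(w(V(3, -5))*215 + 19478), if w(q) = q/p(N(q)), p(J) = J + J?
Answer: 1536316440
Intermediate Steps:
V(d, z) = d²
N(n) = -n/4
p(J) = 2*J
w(q) = -2 (w(q) = q/((2*(-q/4))) = q/((-q/2)) = q*(-2/q) = -2)
(30589 + 50066)*(w(V(3, -5))*215 + 19478) = (30589 + 50066)*(-2*215 + 19478) = 80655*(-430 + 19478) = 80655*19048 = 1536316440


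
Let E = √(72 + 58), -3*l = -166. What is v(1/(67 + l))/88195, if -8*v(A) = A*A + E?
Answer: -9/95031170840 - √130/705560 ≈ -1.6160e-5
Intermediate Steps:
l = 166/3 (l = -⅓*(-166) = 166/3 ≈ 55.333)
E = √130 ≈ 11.402
v(A) = -√130/8 - A²/8 (v(A) = -(A*A + √130)/8 = -(A² + √130)/8 = -(√130 + A²)/8 = -√130/8 - A²/8)
v(1/(67 + l))/88195 = (-√130/8 - 1/(8*(67 + 166/3)²))/88195 = (-√130/8 - (1/(367/3))²/8)*(1/88195) = (-√130/8 - (3/367)²/8)*(1/88195) = (-√130/8 - ⅛*9/134689)*(1/88195) = (-√130/8 - 9/1077512)*(1/88195) = (-9/1077512 - √130/8)*(1/88195) = -9/95031170840 - √130/705560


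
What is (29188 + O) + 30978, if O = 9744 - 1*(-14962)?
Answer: 84872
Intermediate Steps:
O = 24706 (O = 9744 + 14962 = 24706)
(29188 + O) + 30978 = (29188 + 24706) + 30978 = 53894 + 30978 = 84872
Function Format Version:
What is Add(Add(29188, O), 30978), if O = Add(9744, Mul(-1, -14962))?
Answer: 84872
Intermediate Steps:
O = 24706 (O = Add(9744, 14962) = 24706)
Add(Add(29188, O), 30978) = Add(Add(29188, 24706), 30978) = Add(53894, 30978) = 84872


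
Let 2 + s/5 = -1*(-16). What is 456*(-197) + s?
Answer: -89762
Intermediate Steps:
s = 70 (s = -10 + 5*(-1*(-16)) = -10 + 5*16 = -10 + 80 = 70)
456*(-197) + s = 456*(-197) + 70 = -89832 + 70 = -89762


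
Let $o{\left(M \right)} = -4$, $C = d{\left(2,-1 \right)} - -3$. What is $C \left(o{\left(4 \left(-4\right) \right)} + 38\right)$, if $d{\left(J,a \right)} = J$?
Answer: $170$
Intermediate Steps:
$C = 5$ ($C = 2 - -3 = 2 + 3 = 5$)
$C \left(o{\left(4 \left(-4\right) \right)} + 38\right) = 5 \left(-4 + 38\right) = 5 \cdot 34 = 170$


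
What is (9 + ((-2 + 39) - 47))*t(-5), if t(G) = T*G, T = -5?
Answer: -25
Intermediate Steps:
t(G) = -5*G
(9 + ((-2 + 39) - 47))*t(-5) = (9 + ((-2 + 39) - 47))*(-5*(-5)) = (9 + (37 - 47))*25 = (9 - 10)*25 = -1*25 = -25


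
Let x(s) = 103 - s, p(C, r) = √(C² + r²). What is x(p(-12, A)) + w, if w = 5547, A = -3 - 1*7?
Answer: 5650 - 2*√61 ≈ 5634.4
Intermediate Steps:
A = -10 (A = -3 - 7 = -10)
x(p(-12, A)) + w = (103 - √((-12)² + (-10)²)) + 5547 = (103 - √(144 + 100)) + 5547 = (103 - √244) + 5547 = (103 - 2*√61) + 5547 = 5650 - 2*√61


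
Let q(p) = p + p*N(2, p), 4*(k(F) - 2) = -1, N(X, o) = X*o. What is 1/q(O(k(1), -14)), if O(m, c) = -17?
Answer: 1/561 ≈ 0.0017825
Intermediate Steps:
k(F) = 7/4 (k(F) = 2 + (1/4)*(-1) = 2 - 1/4 = 7/4)
q(p) = p + 2*p**2 (q(p) = p + p*(2*p) = p + 2*p**2)
1/q(O(k(1), -14)) = 1/(-17*(1 + 2*(-17))) = 1/(-17*(1 - 34)) = 1/(-17*(-33)) = 1/561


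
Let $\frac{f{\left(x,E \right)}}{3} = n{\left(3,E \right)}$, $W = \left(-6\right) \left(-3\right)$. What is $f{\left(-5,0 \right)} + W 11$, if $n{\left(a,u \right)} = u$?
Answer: $198$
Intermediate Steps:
$W = 18$
$f{\left(x,E \right)} = 3 E$
$f{\left(-5,0 \right)} + W 11 = 3 \cdot 0 + 18 \cdot 11 = 0 + 198 = 198$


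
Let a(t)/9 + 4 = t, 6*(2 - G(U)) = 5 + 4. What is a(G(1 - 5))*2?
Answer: -63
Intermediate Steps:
G(U) = 1/2 (G(U) = 2 - (5 + 4)/6 = 2 - 1/6*9 = 2 - 3/2 = 1/2)
a(t) = -36 + 9*t
a(G(1 - 5))*2 = (-36 + 9*(1/2))*2 = (-36 + 9/2)*2 = -63/2*2 = -63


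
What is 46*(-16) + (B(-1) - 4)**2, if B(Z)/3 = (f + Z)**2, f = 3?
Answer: -672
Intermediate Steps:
B(Z) = 3*(3 + Z)**2
46*(-16) + (B(-1) - 4)**2 = 46*(-16) + (3*(3 - 1)**2 - 4)**2 = -736 + (3*2**2 - 4)**2 = -736 + (3*4 - 4)**2 = -736 + (12 - 4)**2 = -736 + 8**2 = -736 + 64 = -672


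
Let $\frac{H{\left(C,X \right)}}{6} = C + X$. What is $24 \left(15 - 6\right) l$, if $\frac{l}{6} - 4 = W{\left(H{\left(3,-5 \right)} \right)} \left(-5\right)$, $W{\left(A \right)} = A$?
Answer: $82944$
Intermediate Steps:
$H{\left(C,X \right)} = 6 C + 6 X$ ($H{\left(C,X \right)} = 6 \left(C + X\right) = 6 C + 6 X$)
$l = 384$ ($l = 24 + 6 \left(6 \cdot 3 + 6 \left(-5\right)\right) \left(-5\right) = 24 + 6 \left(18 - 30\right) \left(-5\right) = 24 + 6 \left(\left(-12\right) \left(-5\right)\right) = 24 + 6 \cdot 60 = 24 + 360 = 384$)
$24 \left(15 - 6\right) l = 24 \left(15 - 6\right) 384 = 24 \cdot 9 \cdot 384 = 216 \cdot 384 = 82944$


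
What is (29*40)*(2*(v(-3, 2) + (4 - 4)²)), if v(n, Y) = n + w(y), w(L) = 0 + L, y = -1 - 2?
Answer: -13920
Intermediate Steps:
y = -3
w(L) = L
v(n, Y) = -3 + n (v(n, Y) = n - 3 = -3 + n)
(29*40)*(2*(v(-3, 2) + (4 - 4)²)) = (29*40)*(2*((-3 - 3) + (4 - 4)²)) = 1160*(2*(-6 + 0²)) = 1160*(2*(-6 + 0)) = 1160*(2*(-6)) = 1160*(-12) = -13920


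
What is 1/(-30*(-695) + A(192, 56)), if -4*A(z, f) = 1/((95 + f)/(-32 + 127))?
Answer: 604/12593305 ≈ 4.7962e-5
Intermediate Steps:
A(z, f) = -1/(4*(1 + f/95)) (A(z, f) = -(-32 + 127)/(95 + f)/4 = -95/(95 + f)/4 = -1/(4*(1 + f/95)))
1/(-30*(-695) + A(192, 56)) = 1/(-30*(-695) - 95/(380 + 4*56)) = 1/(20850 - 95/(380 + 224)) = 1/(20850 - 95/604) = 1/(12593305/604) = 604/12593305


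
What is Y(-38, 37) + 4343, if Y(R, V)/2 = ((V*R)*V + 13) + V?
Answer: -99601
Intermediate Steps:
Y(R, V) = 26 + 2*V + 2*R*V² (Y(R, V) = 2*(((V*R)*V + 13) + V) = 2*(((R*V)*V + 13) + V) = 2*((R*V² + 13) + V) = 2*((13 + R*V²) + V) = 2*(13 + V + R*V²) = 26 + 2*V + 2*R*V²)
Y(-38, 37) + 4343 = (26 + 2*37 + 2*(-38)*37²) + 4343 = (26 + 74 + 2*(-38)*1369) + 4343 = (26 + 74 - 104044) + 4343 = -103944 + 4343 = -99601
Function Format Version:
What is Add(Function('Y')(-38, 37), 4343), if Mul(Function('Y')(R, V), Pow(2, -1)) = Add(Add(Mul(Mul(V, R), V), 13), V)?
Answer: -99601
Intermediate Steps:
Function('Y')(R, V) = Add(26, Mul(2, V), Mul(2, R, Pow(V, 2))) (Function('Y')(R, V) = Mul(2, Add(Add(Mul(Mul(V, R), V), 13), V)) = Mul(2, Add(Add(Mul(Mul(R, V), V), 13), V)) = Mul(2, Add(Add(Mul(R, Pow(V, 2)), 13), V)) = Mul(2, Add(Add(13, Mul(R, Pow(V, 2))), V)) = Mul(2, Add(13, V, Mul(R, Pow(V, 2)))) = Add(26, Mul(2, V), Mul(2, R, Pow(V, 2))))
Add(Function('Y')(-38, 37), 4343) = Add(Add(26, Mul(2, 37), Mul(2, -38, Pow(37, 2))), 4343) = Add(Add(26, 74, Mul(2, -38, 1369)), 4343) = Add(Add(26, 74, -104044), 4343) = Add(-103944, 4343) = -99601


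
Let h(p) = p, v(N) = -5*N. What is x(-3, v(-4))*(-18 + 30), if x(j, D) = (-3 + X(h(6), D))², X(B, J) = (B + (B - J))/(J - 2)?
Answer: 3844/27 ≈ 142.37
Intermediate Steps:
X(B, J) = (-J + 2*B)/(-2 + J)
x(j, D) = (-3 + (12 - D)/(-2 + D))² (x(j, D) = (-3 + (-D + 2*6)/(-2 + D))² = (-3 + (-D + 12)/(-2 + D))² = (-3 + (12 - D)/(-2 + D))²)
x(-3, v(-4))*(-18 + 30) = (4*(-9 + 2*(-5*(-4)))²/(-2 - 5*(-4))²)*(-18 + 30) = (4*(-9 + 2*20)²/(-2 + 20)²)*12 = (4*(-9 + 40)²/18²)*12 = (4*31²*(1/324))*12 = (4*961*(1/324))*12 = (961/81)*12 = 3844/27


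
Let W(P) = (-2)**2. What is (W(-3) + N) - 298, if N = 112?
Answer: -182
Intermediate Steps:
W(P) = 4
(W(-3) + N) - 298 = (4 + 112) - 298 = 116 - 298 = -182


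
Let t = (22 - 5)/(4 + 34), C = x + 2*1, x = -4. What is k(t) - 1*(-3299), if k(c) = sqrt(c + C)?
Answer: 3299 + I*sqrt(2242)/38 ≈ 3299.0 + 1.246*I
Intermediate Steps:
C = -2 (C = -4 + 2*1 = -4 + 2 = -2)
t = 17/38 ≈ 0.44737
k(c) = sqrt(-2 + c) (k(c) = sqrt(c - 2) = sqrt(-2 + c))
k(t) - 1*(-3299) = sqrt(-2 + 17/38) - 1*(-3299) = sqrt(-59/38) + 3299 = I*sqrt(2242)/38 + 3299 = 3299 + I*sqrt(2242)/38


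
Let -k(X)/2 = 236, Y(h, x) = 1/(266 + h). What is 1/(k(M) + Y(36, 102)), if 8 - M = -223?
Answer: -302/142543 ≈ -0.0021187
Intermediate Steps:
M = 231 (M = 8 - 1*(-223) = 8 + 223 = 231)
k(X) = -472 (k(X) = -2*236 = -472)
1/(k(M) + Y(36, 102)) = 1/(-472 + 1/(266 + 36)) = 1/(-472 + 1/302) = 1/(-142543/302) = -302/142543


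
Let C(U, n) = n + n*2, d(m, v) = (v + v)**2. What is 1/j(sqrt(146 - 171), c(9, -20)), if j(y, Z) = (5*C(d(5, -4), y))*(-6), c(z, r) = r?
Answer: I/450 ≈ 0.0022222*I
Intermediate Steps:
d(m, v) = 4*v**2 (d(m, v) = (2*v)**2 = 4*v**2)
C(U, n) = 3*n (C(U, n) = n + 2*n = 3*n)
j(y, Z) = -90*y (j(y, Z) = (5*(3*y))*(-6) = (15*y)*(-6) = -90*y)
1/j(sqrt(146 - 171), c(9, -20)) = 1/(-90*sqrt(146 - 171)) = 1/(-450*I) = I/450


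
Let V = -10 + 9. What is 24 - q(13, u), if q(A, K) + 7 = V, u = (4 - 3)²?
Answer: 32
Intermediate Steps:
V = -1
u = 1 (u = 1² = 1)
q(A, K) = -8 (q(A, K) = -7 - 1 = -8)
24 - q(13, u) = 24 - 1*(-8) = 24 + 8 = 32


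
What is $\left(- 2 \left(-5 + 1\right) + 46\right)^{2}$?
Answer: $2916$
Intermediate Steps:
$\left(- 2 \left(-5 + 1\right) + 46\right)^{2} = \left(\left(-2\right) \left(-4\right) + 46\right)^{2} = \left(8 + 46\right)^{2} = 54^{2} = 2916$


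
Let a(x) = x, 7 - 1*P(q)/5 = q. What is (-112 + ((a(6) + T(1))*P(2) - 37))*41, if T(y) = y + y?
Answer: 2091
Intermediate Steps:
P(q) = 35 - 5*q
T(y) = 2*y
(-112 + ((a(6) + T(1))*P(2) - 37))*41 = (-112 + ((6 + 2*1)*(35 - 5*2) - 37))*41 = (-112 + ((6 + 2)*(35 - 10) - 37))*41 = (-112 + (8*25 - 37))*41 = (-112 + (200 - 37))*41 = (-112 + 163)*41 = 51*41 = 2091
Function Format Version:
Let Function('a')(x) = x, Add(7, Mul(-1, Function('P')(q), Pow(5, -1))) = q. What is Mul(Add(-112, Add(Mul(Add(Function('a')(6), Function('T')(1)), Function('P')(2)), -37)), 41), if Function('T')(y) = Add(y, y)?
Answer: 2091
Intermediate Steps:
Function('P')(q) = Add(35, Mul(-5, q))
Function('T')(y) = Mul(2, y)
Mul(Add(-112, Add(Mul(Add(Function('a')(6), Function('T')(1)), Function('P')(2)), -37)), 41) = Mul(Add(-112, Add(Mul(Add(6, Mul(2, 1)), Add(35, Mul(-5, 2))), -37)), 41) = Mul(Add(-112, Add(Mul(Add(6, 2), Add(35, -10)), -37)), 41) = Mul(Add(-112, Add(Mul(8, 25), -37)), 41) = Mul(Add(-112, Add(200, -37)), 41) = Mul(Add(-112, 163), 41) = Mul(51, 41) = 2091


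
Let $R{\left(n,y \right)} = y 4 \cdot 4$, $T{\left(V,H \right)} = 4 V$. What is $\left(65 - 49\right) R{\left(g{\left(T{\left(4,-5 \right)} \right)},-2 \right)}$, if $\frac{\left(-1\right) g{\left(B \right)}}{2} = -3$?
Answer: $-512$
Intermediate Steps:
$g{\left(B \right)} = 6$ ($g{\left(B \right)} = \left(-2\right) \left(-3\right) = 6$)
$R{\left(n,y \right)} = 16 y$ ($R{\left(n,y \right)} = 4 y 4 = 16 y$)
$\left(65 - 49\right) R{\left(g{\left(T{\left(4,-5 \right)} \right)},-2 \right)} = \left(65 - 49\right) 16 \left(-2\right) = 16 \left(-32\right) = -512$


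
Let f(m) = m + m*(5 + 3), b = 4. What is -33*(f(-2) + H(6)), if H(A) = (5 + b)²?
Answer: -2079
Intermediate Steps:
f(m) = 9*m (f(m) = m + m*8 = m + 8*m = 9*m)
H(A) = 81 (H(A) = (5 + 4)² = 9² = 81)
-33*(f(-2) + H(6)) = -33*(9*(-2) + 81) = -33*(-18 + 81) = -33*63 = -2079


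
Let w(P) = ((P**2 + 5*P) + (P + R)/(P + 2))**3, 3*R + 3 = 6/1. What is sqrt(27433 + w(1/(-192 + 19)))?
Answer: sqrt(10419045698106257941675115265)/616277765925 ≈ 165.63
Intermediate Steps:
R = 1 (R = -1 + (6/1)/3 = -1 + (6*1)/3 = -1 + (1/3)*6 = -1 + 2 = 1)
w(P) = (P**2 + 5*P + (1 + P)/(2 + P))**3 (w(P) = ((P**2 + 5*P) + (P + 1)/(P + 2))**3 = ((P**2 + 5*P) + (1 + P)/(2 + P))**3 = (P**2 + 5*P + (1 + P)/(2 + P))**3)
sqrt(27433 + w(1/(-192 + 19))) = sqrt(27433 + (1 + (1/(-192 + 19))**3 + 7*(1/(-192 + 19))**2 + 11/(-192 + 19))**3/(2 + 1/(-192 + 19))**3) = sqrt(27433 + (1 + (1/(-173))**3 + 7*(1/(-173))**2 + 11/(-173))**3/(2 + 1/(-173))**3) = sqrt(27433 + (1 + (-1/173)**3 + 7*(-1/173)**2 + 11*(-1/173))**3/(2 - 1/173)**3) = sqrt(27433 + (1 - 1/5177717 + 7*(1/29929) - 11/173)**3/(345/173)**3) = sqrt(27433 + 5177717*(1 - 1/5177717 + 7/29929 - 11/173)**3/41063625) = sqrt(27433 + 5177717*(4849708/5177717)**3/41063625) = sqrt(27433 + (5177717/41063625)*(114063520530566302912/138808137876363860813)) = sqrt(27433 + 114063520530566302912/1100864593546403162625) = sqrt(30200132458279008526594537/1100864593546403162625) = sqrt(10419045698106257941675115265)/616277765925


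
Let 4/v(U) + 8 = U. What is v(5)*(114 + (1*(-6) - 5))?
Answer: -412/3 ≈ -137.33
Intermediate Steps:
v(U) = 4/(-8 + U)
v(5)*(114 + (1*(-6) - 5)) = (4/(-8 + 5))*(114 + (1*(-6) - 5)) = (4/(-3))*(114 + (-6 - 5)) = (4*(-1/3))*(114 - 11) = -4/3*103 = -412/3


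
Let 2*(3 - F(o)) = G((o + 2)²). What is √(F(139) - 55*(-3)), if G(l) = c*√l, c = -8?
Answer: 2*√183 ≈ 27.056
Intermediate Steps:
G(l) = -8*√l
F(o) = 3 + 4*√((2 + o)²) (F(o) = 3 - (-4)*√((o + 2)²) = 3 - (-4)*√((2 + o)²) = 3 + 4*√((2 + o)²))
√(F(139) - 55*(-3)) = √((3 + 4*√((2 + 139)²)) - 55*(-3)) = √((3 + 4*√(141²)) + 165) = √((3 + 4*√19881) + 165) = √((3 + 4*141) + 165) = √((3 + 564) + 165) = √(567 + 165) = √732 = 2*√183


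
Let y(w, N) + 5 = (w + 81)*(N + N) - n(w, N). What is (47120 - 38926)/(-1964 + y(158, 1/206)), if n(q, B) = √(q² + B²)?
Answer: -683854983104/163075806191 + 1687964*√1059372305/163075806191 ≈ -3.8566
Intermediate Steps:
n(q, B) = √(B² + q²)
y(w, N) = -5 - √(N² + w²) + 2*N*(81 + w) (y(w, N) = -5 + ((w + 81)*(N + N) - √(N² + w²)) = -5 + ((81 + w)*(2*N) - √(N² + w²)) = -5 + (2*N*(81 + w) - √(N² + w²)) = -5 + (-√(N² + w²) + 2*N*(81 + w)) = -5 - √(N² + w²) + 2*N*(81 + w))
(47120 - 38926)/(-1964 + y(158, 1/206)) = (47120 - 38926)/(-1964 + (-5 - √((1/206)² + 158²) + 162/206 + 2*158/206)) = 8194/(-1964 + (-5 - √((1/206)² + 24964) + 162*(1/206) + 2*(1/206)*158)) = 8194/(-1964 + (-5 - √(1/42436 + 24964) + 81/103 + 158/103)) = 8194/(-1964 + (-5 - √(1059372305/42436) + 81/103 + 158/103)) = 8194/(-1964 + (-5 - √1059372305/206 + 81/103 + 158/103)) = 8194/(-1964 + (-276/103 - √1059372305/206)) = 8194/(-202568/103 - √1059372305/206)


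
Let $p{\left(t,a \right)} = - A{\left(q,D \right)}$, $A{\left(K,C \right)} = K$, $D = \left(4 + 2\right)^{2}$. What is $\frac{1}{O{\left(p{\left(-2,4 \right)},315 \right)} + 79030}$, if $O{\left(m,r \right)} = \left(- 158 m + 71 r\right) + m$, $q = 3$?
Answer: $\frac{1}{101866} \approx 9.8168 \cdot 10^{-6}$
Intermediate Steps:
$D = 36$ ($D = 6^{2} = 36$)
$p{\left(t,a \right)} = -3$ ($p{\left(t,a \right)} = \left(-1\right) 3 = -3$)
$O{\left(m,r \right)} = - 157 m + 71 r$
$\frac{1}{O{\left(p{\left(-2,4 \right)},315 \right)} + 79030} = \frac{1}{\left(\left(-157\right) \left(-3\right) + 71 \cdot 315\right) + 79030} = \frac{1}{\left(471 + 22365\right) + 79030} = \frac{1}{22836 + 79030} = \frac{1}{101866}$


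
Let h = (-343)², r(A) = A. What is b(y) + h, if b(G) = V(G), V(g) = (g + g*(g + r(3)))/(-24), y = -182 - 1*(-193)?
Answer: 941137/8 ≈ 1.1764e+5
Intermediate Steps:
y = 11 (y = -182 + 193 = 11)
V(g) = -g/24 - g*(3 + g)/24 (V(g) = (g + g*(g + 3))/(-24) = -(g + g*(3 + g))/24 = -g/24 - g*(3 + g)/24)
b(G) = -G*(4 + G)/24
h = 117649
b(y) + h = -1/24*11*(4 + 11) + 117649 = -1/24*11*15 + 117649 = -55/8 + 117649 = 941137/8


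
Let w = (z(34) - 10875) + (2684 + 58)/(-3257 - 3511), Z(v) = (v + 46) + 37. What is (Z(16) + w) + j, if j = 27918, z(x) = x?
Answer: 19374071/1128 ≈ 17176.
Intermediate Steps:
Z(v) = 83 + v (Z(v) = (46 + v) + 37 = 83 + v)
w = -12229105/1128 (w = (34 - 10875) + (2684 + 58)/(-3257 - 3511) = -10841 + 2742/(-6768) = -10841 + 2742*(-1/6768) = -10841 - 457/1128 = -12229105/1128 ≈ -10841.)
(Z(16) + w) + j = ((83 + 16) - 12229105/1128) + 27918 = (99 - 12229105/1128) + 27918 = -12117433/1128 + 27918 = 19374071/1128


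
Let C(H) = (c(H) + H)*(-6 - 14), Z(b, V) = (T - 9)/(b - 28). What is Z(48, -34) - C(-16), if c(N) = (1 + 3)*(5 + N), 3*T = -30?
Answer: -24019/20 ≈ -1200.9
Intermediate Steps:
T = -10 (T = (1/3)*(-30) = -10)
c(N) = 20 + 4*N (c(N) = 4*(5 + N) = 20 + 4*N)
Z(b, V) = -19/(-28 + b) (Z(b, V) = (-10 - 9)/(b - 28) = -19/(-28 + b))
C(H) = -400 - 100*H (C(H) = ((20 + 4*H) + H)*(-6 - 14) = (20 + 5*H)*(-20) = -400 - 100*H)
Z(48, -34) - C(-16) = -19/(-28 + 48) - (-400 - 100*(-16)) = -19/20 - (-400 + 1600) = -19*1/20 - 1*1200 = -19/20 - 1200 = -24019/20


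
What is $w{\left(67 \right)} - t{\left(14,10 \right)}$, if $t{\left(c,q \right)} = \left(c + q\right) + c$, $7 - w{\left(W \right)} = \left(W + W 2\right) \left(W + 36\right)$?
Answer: $-20734$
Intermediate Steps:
$w{\left(W \right)} = 7 - 3 W \left(36 + W\right)$ ($w{\left(W \right)} = 7 - \left(W + W 2\right) \left(W + 36\right) = 7 - \left(W + 2 W\right) \left(36 + W\right) = 7 - 3 W \left(36 + W\right)$)
$t{\left(c,q \right)} = q + 2 c$
$w{\left(67 \right)} - t{\left(14,10 \right)} = \left(7 - 7236 - 3 \cdot 67^{2}\right) - \left(10 + 2 \cdot 14\right) = \left(7 - 7236 - 13467\right) - \left(10 + 28\right) = \left(7 - 7236 - 13467\right) - 38 = -20696 - 38 = -20734$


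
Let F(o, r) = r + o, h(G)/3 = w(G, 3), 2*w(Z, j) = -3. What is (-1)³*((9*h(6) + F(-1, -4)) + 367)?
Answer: -643/2 ≈ -321.50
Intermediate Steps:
w(Z, j) = -3/2 (w(Z, j) = (½)*(-3) = -3/2)
h(G) = -9/2 (h(G) = 3*(-3/2) = -9/2)
F(o, r) = o + r
(-1)³*((9*h(6) + F(-1, -4)) + 367) = (-1)³*((9*(-9/2) + (-1 - 4)) + 367) = -((-81/2 - 5) + 367) = -(-91/2 + 367) = -1*643/2 = -643/2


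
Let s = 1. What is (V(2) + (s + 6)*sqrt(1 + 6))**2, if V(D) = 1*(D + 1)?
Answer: 352 + 42*sqrt(7) ≈ 463.12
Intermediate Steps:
V(D) = 1 + D (V(D) = 1*(1 + D) = 1 + D)
(V(2) + (s + 6)*sqrt(1 + 6))**2 = ((1 + 2) + (1 + 6)*sqrt(1 + 6))**2 = (3 + 7*sqrt(7))**2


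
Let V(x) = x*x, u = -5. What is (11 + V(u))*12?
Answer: 432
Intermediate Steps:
V(x) = x**2
(11 + V(u))*12 = (11 + (-5)**2)*12 = (11 + 25)*12 = 36*12 = 432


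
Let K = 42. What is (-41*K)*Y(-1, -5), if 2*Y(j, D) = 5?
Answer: -4305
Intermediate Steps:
Y(j, D) = 5/2 (Y(j, D) = (½)*5 = 5/2)
(-41*K)*Y(-1, -5) = -41*42*(5/2) = -1722*5/2 = -4305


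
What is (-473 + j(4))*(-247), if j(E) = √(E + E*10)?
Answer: 116831 - 494*√11 ≈ 1.1519e+5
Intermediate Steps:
j(E) = √11*√E (j(E) = √(E + 10*E) = √(11*E) = √11*√E)
(-473 + j(4))*(-247) = (-473 + √11*√4)*(-247) = (-473 + √11*2)*(-247) = (-473 + 2*√11)*(-247) = 116831 - 494*√11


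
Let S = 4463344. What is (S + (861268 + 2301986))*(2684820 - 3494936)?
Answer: -6178429065368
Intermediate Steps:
(S + (861268 + 2301986))*(2684820 - 3494936) = (4463344 + (861268 + 2301986))*(2684820 - 3494936) = (4463344 + 3163254)*(-810116) = 7626598*(-810116) = -6178429065368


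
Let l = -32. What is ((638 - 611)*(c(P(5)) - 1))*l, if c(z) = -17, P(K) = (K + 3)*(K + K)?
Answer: 15552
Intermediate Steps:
P(K) = 2*K*(3 + K) (P(K) = (3 + K)*(2*K) = 2*K*(3 + K))
((638 - 611)*(c(P(5)) - 1))*l = ((638 - 611)*(-17 - 1))*(-32) = (27*(-18))*(-32) = -486*(-32) = 15552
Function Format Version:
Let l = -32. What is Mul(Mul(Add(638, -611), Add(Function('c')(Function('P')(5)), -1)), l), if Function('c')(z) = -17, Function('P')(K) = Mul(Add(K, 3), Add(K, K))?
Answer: 15552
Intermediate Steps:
Function('P')(K) = Mul(2, K, Add(3, K)) (Function('P')(K) = Mul(Add(3, K), Mul(2, K)) = Mul(2, K, Add(3, K)))
Mul(Mul(Add(638, -611), Add(Function('c')(Function('P')(5)), -1)), l) = Mul(Mul(Add(638, -611), Add(-17, -1)), -32) = Mul(Mul(27, -18), -32) = Mul(-486, -32) = 15552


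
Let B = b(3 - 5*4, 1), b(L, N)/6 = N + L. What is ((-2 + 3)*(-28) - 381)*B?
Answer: 39264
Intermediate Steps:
b(L, N) = 6*L + 6*N (b(L, N) = 6*(N + L) = 6*(L + N) = 6*L + 6*N)
B = -96 (B = 6*(3 - 5*4) + 6*1 = 6*(3 - 20) + 6 = 6*(-17) + 6 = -102 + 6 = -96)
((-2 + 3)*(-28) - 381)*B = ((-2 + 3)*(-28) - 381)*(-96) = (1*(-28) - 381)*(-96) = (-28 - 381)*(-96) = -409*(-96) = 39264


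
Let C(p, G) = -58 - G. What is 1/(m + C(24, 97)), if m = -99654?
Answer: -1/99809 ≈ -1.0019e-5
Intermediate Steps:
1/(m + C(24, 97)) = 1/(-99654 + (-58 - 1*97)) = 1/(-99654 + (-58 - 97)) = 1/(-99654 - 155) = 1/(-99809) = -1/99809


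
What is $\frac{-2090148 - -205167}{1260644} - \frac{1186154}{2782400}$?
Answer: $- \frac{120358733171}{62635997600} \approx -1.9216$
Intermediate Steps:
$\frac{-2090148 - -205167}{1260644} - \frac{1186154}{2782400} = \left(-2090148 + 205167\right) \frac{1}{1260644} - \frac{593077}{1391200} = \left(-1884981\right) \frac{1}{1260644} - \frac{593077}{1391200} = - \frac{269283}{180092} - \frac{593077}{1391200} = - \frac{120358733171}{62635997600}$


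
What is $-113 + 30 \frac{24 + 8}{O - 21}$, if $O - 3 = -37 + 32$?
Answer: $- \frac{3559}{23} \approx -154.74$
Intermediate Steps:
$O = -2$ ($O = 3 + \left(-37 + 32\right) = 3 - 5 = -2$)
$-113 + 30 \frac{24 + 8}{O - 21} = -113 + 30 \frac{24 + 8}{-2 - 21} = -113 + 30 \frac{32}{-23} = -113 + 30 \cdot 32 \left(- \frac{1}{23}\right) = -113 + 30 \left(- \frac{32}{23}\right) = -113 - \frac{960}{23} = - \frac{3559}{23}$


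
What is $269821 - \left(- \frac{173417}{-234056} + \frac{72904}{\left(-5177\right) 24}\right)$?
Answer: $\frac{57696009481421}{213830808} \approx 2.6982 \cdot 10^{5}$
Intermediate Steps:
$269821 - \left(- \frac{173417}{-234056} + \frac{72904}{\left(-5177\right) 24}\right) = 269821 - \left(\left(-173417\right) \left(- \frac{1}{234056}\right) + \frac{72904}{-124248}\right) = 269821 - \left(\frac{10201}{13768} + 72904 \left(- \frac{1}{124248}\right)\right) = 269821 - \left(\frac{10201}{13768} - \frac{9113}{15531}\right) = 269821 - \frac{32963947}{213830808} = \frac{57696009481421}{213830808}$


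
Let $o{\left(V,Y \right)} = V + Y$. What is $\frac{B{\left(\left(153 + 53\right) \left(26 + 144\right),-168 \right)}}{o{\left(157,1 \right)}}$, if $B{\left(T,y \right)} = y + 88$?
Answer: $- \frac{40}{79} \approx -0.50633$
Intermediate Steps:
$B{\left(T,y \right)} = 88 + y$
$\frac{B{\left(\left(153 + 53\right) \left(26 + 144\right),-168 \right)}}{o{\left(157,1 \right)}} = \frac{88 - 168}{157 + 1} = - \frac{80}{158} = \left(-80\right) \frac{1}{158} = - \frac{40}{79}$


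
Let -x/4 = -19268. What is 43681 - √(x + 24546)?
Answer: 43681 - √101618 ≈ 43362.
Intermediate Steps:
x = 77072 (x = -4*(-19268) = 77072)
43681 - √(x + 24546) = 43681 - √(77072 + 24546) = 43681 - √101618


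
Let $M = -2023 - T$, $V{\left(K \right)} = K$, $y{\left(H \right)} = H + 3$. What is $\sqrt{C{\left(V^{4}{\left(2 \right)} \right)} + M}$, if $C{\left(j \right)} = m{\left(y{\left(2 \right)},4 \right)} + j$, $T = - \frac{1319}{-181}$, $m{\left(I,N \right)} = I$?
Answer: $\frac{3 i \sqrt{7314029}}{181} \approx 44.825 i$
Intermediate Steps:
$y{\left(H \right)} = 3 + H$
$T = \frac{1319}{181}$ ($T = \left(-1319\right) \left(- \frac{1}{181}\right) = \frac{1319}{181} \approx 7.2873$)
$C{\left(j \right)} = 5 + j$ ($C{\left(j \right)} = \left(3 + 2\right) + j = 5 + j$)
$M = - \frac{367482}{181}$ ($M = -2023 - \frac{1319}{181} = - \frac{367482}{181} \approx -2030.3$)
$\sqrt{C{\left(V^{4}{\left(2 \right)} \right)} + M} = \sqrt{\left(5 + 2^{4}\right) - \frac{367482}{181}} = \sqrt{\left(5 + 16\right) - \frac{367482}{181}} = \sqrt{21 - \frac{367482}{181}} = \sqrt{- \frac{363681}{181}} = \frac{3 i \sqrt{7314029}}{181}$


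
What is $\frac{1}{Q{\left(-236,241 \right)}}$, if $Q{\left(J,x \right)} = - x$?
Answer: $- \frac{1}{241} \approx -0.0041494$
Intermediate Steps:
$\frac{1}{Q{\left(-236,241 \right)}} = \frac{1}{\left(-1\right) 241} = \frac{1}{-241} = - \frac{1}{241}$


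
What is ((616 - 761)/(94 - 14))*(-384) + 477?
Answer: 1173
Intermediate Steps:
((616 - 761)/(94 - 14))*(-384) + 477 = -145/80*(-384) + 477 = -145*1/80*(-384) + 477 = -29/16*(-384) + 477 = 696 + 477 = 1173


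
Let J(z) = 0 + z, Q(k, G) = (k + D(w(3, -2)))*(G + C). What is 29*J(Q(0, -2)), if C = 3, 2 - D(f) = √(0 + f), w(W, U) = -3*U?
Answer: 58 - 29*√6 ≈ -13.035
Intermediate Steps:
D(f) = 2 - √f (D(f) = 2 - √(0 + f) = 2 - √f)
Q(k, G) = (3 + G)*(2 + k - √6) (Q(k, G) = (k + (2 - √(-3*(-2))))*(G + 3) = (k + (2 - √6))*(3 + G) = (2 + k - √6)*(3 + G) = (3 + G)*(2 + k - √6))
J(z) = z
29*J(Q(0, -2)) = 29*(6 - 3*√6 + 3*0 - 2*0 - 2*(2 - √6)) = 29*(6 - 3*√6 + 0 + 0 + (-4 + 2*√6)) = 29*(2 - √6) = 58 - 29*√6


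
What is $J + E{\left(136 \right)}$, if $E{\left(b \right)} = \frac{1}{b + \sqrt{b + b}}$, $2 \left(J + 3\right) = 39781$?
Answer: $\frac{1332463}{67} - \frac{\sqrt{17}}{4556} \approx 19888.0$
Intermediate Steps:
$J = \frac{39775}{2}$ ($J = -3 + \frac{1}{2} \cdot 39781 = -3 + \frac{39781}{2} = \frac{39775}{2} \approx 19888.0$)
$E{\left(b \right)} = \frac{1}{b + \sqrt{2} \sqrt{b}}$ ($E{\left(b \right)} = \frac{1}{b + \sqrt{2 b}} = \frac{1}{b + \sqrt{2} \sqrt{b}}$)
$J + E{\left(136 \right)} = \frac{39775}{2} + \frac{1}{136 + \sqrt{2} \sqrt{136}} = \frac{39775}{2} + \frac{1}{136 + \sqrt{2} \cdot 2 \sqrt{34}} = \frac{39775}{2} + \frac{1}{136 + 4 \sqrt{17}}$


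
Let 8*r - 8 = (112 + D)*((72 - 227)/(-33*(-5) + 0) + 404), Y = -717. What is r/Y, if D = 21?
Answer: -1769297/189288 ≈ -9.3471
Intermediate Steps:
r = 1769297/264 (r = 1 + ((112 + 21)*((72 - 227)/(-33*(-5) + 0) + 404))/8 = 1 + (133*(-155/(165 + 0) + 404))/8 = 1 + (133*(-155/165 + 404))/8 = 1 + (133*(-155*1/165 + 404))/8 = 1 + (133*(-31/33 + 404))/8 = 1 + (133*(13301/33))/8 = 1 + (1/8)*(1769033/33) = 1 + 1769033/264 = 1769297/264 ≈ 6701.9)
r/Y = (1769297/264)/(-717) = (1769297/264)*(-1/717) = -1769297/189288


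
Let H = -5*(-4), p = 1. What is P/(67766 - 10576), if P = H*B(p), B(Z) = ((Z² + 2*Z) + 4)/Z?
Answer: 2/817 ≈ 0.0024480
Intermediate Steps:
B(Z) = (4 + Z² + 2*Z)/Z
H = 20
P = 140 (P = 20*(2 + 1 + 4/1) = 20*(2 + 1 + 4*1) = 20*(2 + 1 + 4) = 20*7 = 140)
P/(67766 - 10576) = 140/(67766 - 10576) = 140/57190 = 140*(1/57190) = 2/817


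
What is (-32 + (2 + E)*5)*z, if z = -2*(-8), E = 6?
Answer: 128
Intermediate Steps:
z = 16
(-32 + (2 + E)*5)*z = (-32 + (2 + 6)*5)*16 = (-32 + 8*5)*16 = (-32 + 40)*16 = 8*16 = 128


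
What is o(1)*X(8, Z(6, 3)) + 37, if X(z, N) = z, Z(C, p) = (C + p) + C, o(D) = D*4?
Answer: 69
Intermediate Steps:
o(D) = 4*D
Z(C, p) = p + 2*C
o(1)*X(8, Z(6, 3)) + 37 = (4*1)*8 + 37 = 4*8 + 37 = 32 + 37 = 69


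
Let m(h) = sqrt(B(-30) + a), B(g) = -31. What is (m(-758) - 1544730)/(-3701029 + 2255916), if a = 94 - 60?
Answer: 1544730/1445113 - sqrt(3)/1445113 ≈ 1.0689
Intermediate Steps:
a = 34
m(h) = sqrt(3) (m(h) = sqrt(-31 + 34) = sqrt(3))
(m(-758) - 1544730)/(-3701029 + 2255916) = (sqrt(3) - 1544730)/(-3701029 + 2255916) = (-1544730 + sqrt(3))/(-1445113) = (-1544730 + sqrt(3))*(-1/1445113) = 1544730/1445113 - sqrt(3)/1445113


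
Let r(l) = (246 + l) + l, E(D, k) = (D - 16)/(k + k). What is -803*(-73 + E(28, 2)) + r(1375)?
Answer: 59206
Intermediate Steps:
E(D, k) = (-16 + D)/(2*k) (E(D, k) = (-16 + D)/((2*k)) = (-16 + D)*(1/(2*k)) = (-16 + D)/(2*k))
r(l) = 246 + 2*l
-803*(-73 + E(28, 2)) + r(1375) = -803*(-73 + (½)*(-16 + 28)/2) + (246 + 2*1375) = -803*(-73 + (½)*(½)*12) + (246 + 2750) = -803*(-73 + 3) + 2996 = -803*(-70) + 2996 = 56210 + 2996 = 59206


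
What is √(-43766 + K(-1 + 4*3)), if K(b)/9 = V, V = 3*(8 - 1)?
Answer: I*√43577 ≈ 208.75*I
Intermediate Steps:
V = 21 (V = 3*7 = 21)
K(b) = 189 (K(b) = 9*21 = 189)
√(-43766 + K(-1 + 4*3)) = √(-43766 + 189) = √(-43577) = I*√43577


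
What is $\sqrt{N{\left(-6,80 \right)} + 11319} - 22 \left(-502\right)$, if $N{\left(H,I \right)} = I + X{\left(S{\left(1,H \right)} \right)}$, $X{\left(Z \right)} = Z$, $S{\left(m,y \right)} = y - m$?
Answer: $11044 + 8 \sqrt{178} \approx 11151.0$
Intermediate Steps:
$N{\left(H,I \right)} = -1 + H + I$ ($N{\left(H,I \right)} = I + \left(H - 1\right) = I + \left(-1 + H\right) = -1 + H + I$)
$\sqrt{N{\left(-6,80 \right)} + 11319} - 22 \left(-502\right) = \sqrt{\left(-1 - 6 + 80\right) + 11319} - 22 \left(-502\right) = \sqrt{73 + 11319} - -11044 = \sqrt{11392} + 11044 = 8 \sqrt{178} + 11044 = 11044 + 8 \sqrt{178}$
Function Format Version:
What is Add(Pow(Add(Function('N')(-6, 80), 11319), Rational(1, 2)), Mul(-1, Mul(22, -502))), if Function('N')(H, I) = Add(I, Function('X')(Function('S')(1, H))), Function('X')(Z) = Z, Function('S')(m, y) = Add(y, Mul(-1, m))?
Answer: Add(11044, Mul(8, Pow(178, Rational(1, 2)))) ≈ 11151.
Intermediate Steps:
Function('N')(H, I) = Add(-1, H, I) (Function('N')(H, I) = Add(I, Add(H, Mul(-1, 1))) = Add(I, Add(H, -1)) = Add(I, Add(-1, H)) = Add(-1, H, I))
Add(Pow(Add(Function('N')(-6, 80), 11319), Rational(1, 2)), Mul(-1, Mul(22, -502))) = Add(Pow(Add(Add(-1, -6, 80), 11319), Rational(1, 2)), Mul(-1, Mul(22, -502))) = Add(Pow(Add(73, 11319), Rational(1, 2)), Mul(-1, -11044)) = Add(Pow(11392, Rational(1, 2)), 11044) = Add(Mul(8, Pow(178, Rational(1, 2))), 11044) = Add(11044, Mul(8, Pow(178, Rational(1, 2))))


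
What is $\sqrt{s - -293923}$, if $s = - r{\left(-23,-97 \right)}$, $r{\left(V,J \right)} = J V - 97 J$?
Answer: $\sqrt{282283} \approx 531.3$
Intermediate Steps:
$r{\left(V,J \right)} = - 97 J + J V$
$s = -11640$ ($s = - \left(-97\right) \left(-97 - 23\right) = - \left(-97\right) \left(-120\right) = \left(-1\right) 11640 = -11640$)
$\sqrt{s - -293923} = \sqrt{-11640 - -293923} = \sqrt{-11640 + 293923} = \sqrt{282283}$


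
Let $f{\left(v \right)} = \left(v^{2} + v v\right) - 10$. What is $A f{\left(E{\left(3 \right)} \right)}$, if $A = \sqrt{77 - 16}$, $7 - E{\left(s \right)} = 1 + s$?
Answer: $8 \sqrt{61} \approx 62.482$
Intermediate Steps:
$E{\left(s \right)} = 6 - s$ ($E{\left(s \right)} = 7 - \left(1 + s\right) = 6 - s$)
$f{\left(v \right)} = -10 + 2 v^{2}$ ($f{\left(v \right)} = \left(v^{2} + v^{2}\right) - 10 = 2 v^{2} - 10 = -10 + 2 v^{2}$)
$A = \sqrt{61} \approx 7.8102$
$A f{\left(E{\left(3 \right)} \right)} = \sqrt{61} \left(-10 + 2 \left(6 - 3\right)^{2}\right) = \sqrt{61} \left(-10 + 2 \cdot 3^{2}\right) = \sqrt{61} \left(-10 + 2 \cdot 9\right) = \sqrt{61} \left(-10 + 18\right) = \sqrt{61} \cdot 8 = 8 \sqrt{61}$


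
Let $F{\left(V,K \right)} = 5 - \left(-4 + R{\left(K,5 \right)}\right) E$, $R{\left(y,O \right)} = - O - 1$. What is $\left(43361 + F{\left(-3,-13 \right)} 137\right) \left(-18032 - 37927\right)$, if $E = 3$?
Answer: $-2694761604$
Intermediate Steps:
$R{\left(y,O \right)} = -1 - O$
$F{\left(V,K \right)} = 35$ ($F{\left(V,K \right)} = 5 - \left(-4 - 6\right) 3 = 5 - \left(-10\right) 3 = 5 - -30 = 5 + 30 = 35$)
$\left(43361 + F{\left(-3,-13 \right)} 137\right) \left(-18032 - 37927\right) = \left(43361 + 35 \cdot 137\right) \left(-18032 - 37927\right) = \left(43361 + 4795\right) \left(-55959\right) = 48156 \left(-55959\right) = -2694761604$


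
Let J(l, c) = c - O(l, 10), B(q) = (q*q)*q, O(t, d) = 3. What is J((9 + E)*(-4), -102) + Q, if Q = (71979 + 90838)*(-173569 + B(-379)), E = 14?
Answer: -8892007532141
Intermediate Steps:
B(q) = q**3 (B(q) = q**2*q = q**3)
Q = -8892007532036 (Q = (71979 + 90838)*(-173569 + (-379)**3) = 162817*(-173569 - 54439939) = 162817*(-54613508) = -8892007532036)
J(l, c) = -3 + c (J(l, c) = c - 1*3 = c - 3 = -3 + c)
J((9 + E)*(-4), -102) + Q = (-3 - 102) - 8892007532036 = -105 - 8892007532036 = -8892007532141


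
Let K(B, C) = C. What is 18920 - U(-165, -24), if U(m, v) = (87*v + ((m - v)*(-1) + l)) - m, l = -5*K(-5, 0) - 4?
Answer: 20706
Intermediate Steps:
l = -4 (l = -5*0 - 4 = 0 - 4 = -4)
U(m, v) = -4 - 2*m + 88*v (U(m, v) = (87*v + ((m - v)*(-1) - 4)) - m = (87*v + ((v - m) - 4)) - m = (87*v + (-4 + v - m)) - m = (-4 - m + 88*v) - m = -4 - 2*m + 88*v)
18920 - U(-165, -24) = 18920 - (-4 - 2*(-165) + 88*(-24)) = 18920 - (-4 + 330 - 2112) = 18920 - 1*(-1786) = 18920 + 1786 = 20706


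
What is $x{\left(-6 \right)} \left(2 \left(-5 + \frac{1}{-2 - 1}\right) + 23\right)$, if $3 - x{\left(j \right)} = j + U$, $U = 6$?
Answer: $37$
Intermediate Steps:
$x{\left(j \right)} = -3 - j$ ($x{\left(j \right)} = 3 - \left(j + 6\right) = 3 - \left(6 + j\right) = -3 - j$)
$x{\left(-6 \right)} \left(2 \left(-5 + \frac{1}{-2 - 1}\right) + 23\right) = \left(-3 - -6\right) \left(2 \left(-5 + \frac{1}{-2 - 1}\right) + 23\right) = \left(-3 + 6\right) \left(2 \left(-5 + \frac{1}{-3}\right) + 23\right) = 3 \left(2 \left(-5 - \frac{1}{3}\right) + 23\right) = 3 \left(2 \left(- \frac{16}{3}\right) + 23\right) = 3 \left(- \frac{32}{3} + 23\right) = 3 \cdot \frac{37}{3} = 37$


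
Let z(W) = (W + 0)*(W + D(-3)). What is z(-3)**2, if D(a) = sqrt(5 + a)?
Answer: 99 - 54*sqrt(2) ≈ 22.632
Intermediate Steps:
z(W) = W*(W + sqrt(2)) (z(W) = (W + 0)*(W + sqrt(5 - 3)) = W*(W + sqrt(2)))
z(-3)**2 = (-3*(-3 + sqrt(2)))**2 = (9 - 3*sqrt(2))**2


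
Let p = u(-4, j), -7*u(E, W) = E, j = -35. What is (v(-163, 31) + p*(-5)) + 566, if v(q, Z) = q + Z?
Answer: 3018/7 ≈ 431.14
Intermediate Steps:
u(E, W) = -E/7
v(q, Z) = Z + q
p = 4/7 (p = -⅐*(-4) = 4/7 ≈ 0.57143)
(v(-163, 31) + p*(-5)) + 566 = ((31 - 163) + (4/7)*(-5)) + 566 = (-132 - 20/7) + 566 = -944/7 + 566 = 3018/7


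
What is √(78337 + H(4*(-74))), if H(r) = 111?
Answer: 4*√4903 ≈ 280.09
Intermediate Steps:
√(78337 + H(4*(-74))) = √(78337 + 111) = √78448 = 4*√4903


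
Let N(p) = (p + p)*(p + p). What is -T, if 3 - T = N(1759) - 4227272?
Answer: 8149049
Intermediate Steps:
N(p) = 4*p² (N(p) = (2*p)*(2*p) = 4*p²)
T = -8149049 (T = 3 - (4*1759² - 4227272) = 3 - (4*3094081 - 4227272) = 3 - (12376324 - 4227272) = 3 - 1*8149052 = 3 - 8149052 = -8149049)
-T = -1*(-8149049) = 8149049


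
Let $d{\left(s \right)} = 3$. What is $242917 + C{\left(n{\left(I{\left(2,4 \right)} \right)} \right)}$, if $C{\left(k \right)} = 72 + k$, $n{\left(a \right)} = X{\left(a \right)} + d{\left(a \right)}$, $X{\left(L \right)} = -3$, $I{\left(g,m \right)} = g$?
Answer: $242989$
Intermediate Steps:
$n{\left(a \right)} = 0$ ($n{\left(a \right)} = -3 + 3 = 0$)
$242917 + C{\left(n{\left(I{\left(2,4 \right)} \right)} \right)} = 242917 + \left(72 + 0\right) = 242917 + 72 = 242989$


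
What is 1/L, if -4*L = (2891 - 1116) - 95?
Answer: -1/420 ≈ -0.0023810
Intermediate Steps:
L = -420 (L = -((2891 - 1116) - 95)/4 = -(1775 - 95)/4 = -¼*1680 = -420)
1/L = 1/(-420) = -1/420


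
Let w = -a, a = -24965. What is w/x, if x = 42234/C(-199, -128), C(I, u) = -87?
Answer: -723985/14078 ≈ -51.427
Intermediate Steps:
w = 24965 (w = -1*(-24965) = 24965)
x = -14078/29 (x = 42234/(-87) = 42234*(-1/87) = -14078/29 ≈ -485.45)
w/x = 24965/(-14078/29) = 24965*(-29/14078) = -723985/14078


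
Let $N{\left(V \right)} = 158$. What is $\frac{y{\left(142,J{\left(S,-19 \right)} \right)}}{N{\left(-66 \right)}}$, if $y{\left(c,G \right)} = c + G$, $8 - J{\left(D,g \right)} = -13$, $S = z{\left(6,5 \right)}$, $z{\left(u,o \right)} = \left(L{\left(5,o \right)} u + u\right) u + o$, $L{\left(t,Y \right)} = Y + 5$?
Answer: $\frac{163}{158} \approx 1.0316$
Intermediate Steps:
$L{\left(t,Y \right)} = 5 + Y$
$z{\left(u,o \right)} = o + u \left(u + u \left(5 + o\right)\right)$ ($z{\left(u,o \right)} = \left(\left(5 + o\right) u + u\right) u + o = \left(u \left(5 + o\right) + u\right) u + o = \left(u + u \left(5 + o\right)\right) u + o = u \left(u + u \left(5 + o\right)\right) + o = o + u \left(u + u \left(5 + o\right)\right)$)
$S = 401$ ($S = 5 + 6^{2} + 6^{2} \left(5 + 5\right) = 5 + 36 + 36 \cdot 10 = 5 + 36 + 360 = 401$)
$J{\left(D,g \right)} = 21$ ($J{\left(D,g \right)} = 8 - -13 = 8 + 13 = 21$)
$y{\left(c,G \right)} = G + c$
$\frac{y{\left(142,J{\left(S,-19 \right)} \right)}}{N{\left(-66 \right)}} = \frac{21 + 142}{158} = 163 \cdot \frac{1}{158} = \frac{163}{158}$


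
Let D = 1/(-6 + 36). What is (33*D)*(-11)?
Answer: -121/10 ≈ -12.100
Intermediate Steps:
D = 1/30 ≈ 0.033333
(33*D)*(-11) = (33*(1/30))*(-11) = (11/10)*(-11) = -121/10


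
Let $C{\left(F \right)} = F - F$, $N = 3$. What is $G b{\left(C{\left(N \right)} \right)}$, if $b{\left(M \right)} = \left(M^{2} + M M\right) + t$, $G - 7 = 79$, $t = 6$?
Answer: $516$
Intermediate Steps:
$C{\left(F \right)} = 0$
$G = 86$ ($G = 7 + 79 = 86$)
$b{\left(M \right)} = 6 + 2 M^{2}$ ($b{\left(M \right)} = \left(M^{2} + M M\right) + 6 = \left(M^{2} + M^{2}\right) + 6 = 2 M^{2} + 6 = 6 + 2 M^{2}$)
$G b{\left(C{\left(N \right)} \right)} = 86 \left(6 + 2 \cdot 0^{2}\right) = 86 \left(6 + 2 \cdot 0\right) = 86 \left(6 + 0\right) = 86 \cdot 6 = 516$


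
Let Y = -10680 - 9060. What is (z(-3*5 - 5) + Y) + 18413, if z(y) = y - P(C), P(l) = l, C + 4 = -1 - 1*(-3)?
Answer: -1345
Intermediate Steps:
C = -2 (C = -4 + (-1 - 1*(-3)) = -4 + (-1 + 3) = -4 + 2 = -2)
Y = -19740
z(y) = 2 + y (z(y) = y - 1*(-2) = y + 2 = 2 + y)
(z(-3*5 - 5) + Y) + 18413 = ((2 + (-3*5 - 5)) - 19740) + 18413 = ((2 + (-15 - 5)) - 19740) + 18413 = ((2 - 20) - 19740) + 18413 = (-18 - 19740) + 18413 = -19758 + 18413 = -1345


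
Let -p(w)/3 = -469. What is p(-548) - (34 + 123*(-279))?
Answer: 35690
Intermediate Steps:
p(w) = 1407 (p(w) = -3*(-469) = 1407)
p(-548) - (34 + 123*(-279)) = 1407 - (34 + 123*(-279)) = 1407 - (34 - 34317) = 1407 - 1*(-34283) = 1407 + 34283 = 35690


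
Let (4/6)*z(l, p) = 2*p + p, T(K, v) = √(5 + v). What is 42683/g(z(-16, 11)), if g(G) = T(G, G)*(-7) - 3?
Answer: 256098/5323 - 298781*√218/5323 ≈ -780.64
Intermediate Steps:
z(l, p) = 9*p/2 (z(l, p) = 3*(2*p + p)/2 = 3*(3*p)/2 = 9*p/2)
g(G) = -3 - 7*√(5 + G) (g(G) = √(5 + G)*(-7) - 3 = -7*√(5 + G) - 3 = -3 - 7*√(5 + G))
42683/g(z(-16, 11)) = 42683/(-3 - 7*√(5 + (9/2)*11)) = 42683/(-3 - 7*√(5 + 99/2)) = 42683/(-3 - 7*√218/2)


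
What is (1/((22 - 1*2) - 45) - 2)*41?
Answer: -2091/25 ≈ -83.640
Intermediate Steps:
(1/((22 - 1*2) - 45) - 2)*41 = (1/((22 - 2) - 45) - 2)*41 = (1/(20 - 45) - 2)*41 = (1/(-25) - 2)*41 = (-1/25 - 2)*41 = -51/25*41 = -2091/25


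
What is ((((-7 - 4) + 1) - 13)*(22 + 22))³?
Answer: -1036433728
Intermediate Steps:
((((-7 - 4) + 1) - 13)*(22 + 22))³ = (((-11 + 1) - 13)*44)³ = ((-10 - 13)*44)³ = (-23*44)³ = (-1012)³ = -1036433728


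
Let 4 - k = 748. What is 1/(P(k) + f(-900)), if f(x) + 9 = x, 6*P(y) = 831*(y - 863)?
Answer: -2/446957 ≈ -4.4747e-6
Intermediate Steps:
k = -744 (k = 4 - 1*748 = 4 - 748 = -744)
P(y) = -239051/2 + 277*y/2 (P(y) = (831*(y - 863))/6 = (831*(-863 + y))/6 = (-717153 + 831*y)/6 = -239051/2 + 277*y/2)
f(x) = -9 + x
1/(P(k) + f(-900)) = 1/((-239051/2 + (277/2)*(-744)) + (-9 - 900)) = 1/((-239051/2 - 103044) - 909) = 1/(-445139/2 - 909) = 1/(-446957/2) = -2/446957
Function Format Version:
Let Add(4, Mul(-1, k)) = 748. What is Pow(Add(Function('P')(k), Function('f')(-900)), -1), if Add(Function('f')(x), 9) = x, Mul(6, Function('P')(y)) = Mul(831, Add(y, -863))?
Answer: Rational(-2, 446957) ≈ -4.4747e-6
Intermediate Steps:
k = -744 (k = Add(4, Mul(-1, 748)) = Add(4, -748) = -744)
Function('P')(y) = Add(Rational(-239051, 2), Mul(Rational(277, 2), y)) (Function('P')(y) = Mul(Rational(1, 6), Mul(831, Add(y, -863))) = Mul(Rational(1, 6), Mul(831, Add(-863, y))) = Mul(Rational(1, 6), Add(-717153, Mul(831, y))) = Add(Rational(-239051, 2), Mul(Rational(277, 2), y)))
Function('f')(x) = Add(-9, x)
Pow(Add(Function('P')(k), Function('f')(-900)), -1) = Pow(Add(Add(Rational(-239051, 2), Mul(Rational(277, 2), -744)), Add(-9, -900)), -1) = Pow(Add(Add(Rational(-239051, 2), -103044), -909), -1) = Pow(Add(Rational(-445139, 2), -909), -1) = Pow(Rational(-446957, 2), -1) = Rational(-2, 446957)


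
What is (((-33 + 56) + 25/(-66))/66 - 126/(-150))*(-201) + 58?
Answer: -6524267/36300 ≈ -179.73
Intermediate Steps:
(((-33 + 56) + 25/(-66))/66 - 126/(-150))*(-201) + 58 = ((23 + 25*(-1/66))*(1/66) - 126*(-1/150))*(-201) + 58 = ((23 - 25/66)*(1/66) + 21/25)*(-201) + 58 = ((1493/66)*(1/66) + 21/25)*(-201) + 58 = (1493/4356 + 21/25)*(-201) + 58 = (128801/108900)*(-201) + 58 = -8629667/36300 + 58 = -6524267/36300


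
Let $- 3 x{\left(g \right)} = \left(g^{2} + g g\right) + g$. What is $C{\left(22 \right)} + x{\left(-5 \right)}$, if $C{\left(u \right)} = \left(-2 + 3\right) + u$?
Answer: $8$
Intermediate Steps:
$x{\left(g \right)} = - \frac{2 g^{2}}{3} - \frac{g}{3}$ ($x{\left(g \right)} = - \frac{\left(g^{2} + g g\right) + g}{3} = - \frac{\left(g^{2} + g^{2}\right) + g}{3} = - \frac{2 g^{2} + g}{3} = - \frac{g + 2 g^{2}}{3} = - \frac{2 g^{2}}{3} - \frac{g}{3}$)
$C{\left(u \right)} = 1 + u$
$C{\left(22 \right)} + x{\left(-5 \right)} = \left(1 + 22\right) - - \frac{5 \left(1 + 2 \left(-5\right)\right)}{3} = 23 - - \frac{5 \left(1 - 10\right)}{3} = 23 - \left(- \frac{5}{3}\right) \left(-9\right) = 23 - 15 = 8$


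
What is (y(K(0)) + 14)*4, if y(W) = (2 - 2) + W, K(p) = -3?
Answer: 44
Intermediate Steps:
y(W) = W (y(W) = 0 + W = W)
(y(K(0)) + 14)*4 = (-3 + 14)*4 = 11*4 = 44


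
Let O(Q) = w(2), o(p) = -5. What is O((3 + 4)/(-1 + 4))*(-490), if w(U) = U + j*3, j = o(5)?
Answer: 6370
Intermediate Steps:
j = -5
w(U) = -15 + U (w(U) = U - 5*3 = U - 15 = -15 + U)
O(Q) = -13 (O(Q) = -15 + 2 = -13)
O((3 + 4)/(-1 + 4))*(-490) = -13*(-490) = 6370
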